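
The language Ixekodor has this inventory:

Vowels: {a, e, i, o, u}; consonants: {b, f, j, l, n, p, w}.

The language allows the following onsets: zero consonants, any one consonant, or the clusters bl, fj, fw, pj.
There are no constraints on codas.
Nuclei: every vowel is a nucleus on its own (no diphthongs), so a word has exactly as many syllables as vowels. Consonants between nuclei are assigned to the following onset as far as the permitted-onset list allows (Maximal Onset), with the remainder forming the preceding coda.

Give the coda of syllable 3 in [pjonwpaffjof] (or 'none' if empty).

The vowels are o, a, o — 3 nuclei, so 3 syllables.
/o…a/ gap (V1→V2): /nwp/ — longest licit onset from the right is /p/, leaving /nw/ as coda.
/a…o/ gap (V2→V3): /ffj/ — longest licit onset from the right is /fj/, leaving /f/ as coda.
So the parse is pjonw.paf.fjof.
Syllable 3 is /fjof/: onset /fj/, nucleus /o/, coda /f/.

f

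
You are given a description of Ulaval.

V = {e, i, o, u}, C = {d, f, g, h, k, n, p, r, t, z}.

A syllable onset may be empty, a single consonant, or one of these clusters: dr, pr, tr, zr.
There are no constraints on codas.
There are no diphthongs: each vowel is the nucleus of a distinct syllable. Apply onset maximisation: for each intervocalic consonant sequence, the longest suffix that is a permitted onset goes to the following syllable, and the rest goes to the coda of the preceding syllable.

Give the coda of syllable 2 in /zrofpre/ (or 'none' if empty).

The vowels are o, e — 2 nuclei, so 2 syllables.
Between /o/ (V1) and /e/ (V2): cluster /fpr/ — the longest permitted-onset suffix is /pr/; onset = /pr/, preceding coda = /f/.
Result: zrof.pre.
Syllable 2 is /pre/: onset /pr/, nucleus /e/, coda ∅.

none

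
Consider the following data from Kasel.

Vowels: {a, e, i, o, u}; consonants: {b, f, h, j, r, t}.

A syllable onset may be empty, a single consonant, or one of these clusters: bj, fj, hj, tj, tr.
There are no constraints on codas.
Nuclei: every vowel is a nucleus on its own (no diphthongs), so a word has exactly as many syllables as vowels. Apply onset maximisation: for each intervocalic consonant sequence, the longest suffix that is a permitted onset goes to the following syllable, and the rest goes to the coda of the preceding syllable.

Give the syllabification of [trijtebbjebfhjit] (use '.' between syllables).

trij.teb.bjebf.hjit

The vowels are i, e, e, i — 4 nuclei, so 4 syllables.
/i…e/ gap (V1→V2): cluster /jt/ — the longest permitted-onset suffix is /t/; onset = /t/, preceding coda = /j/.
/e…e/ gap (V2→V3): /bbj/; trying suffixes from longest down, /bj/ is the first permitted one, so coda /b/ | onset /bj/.
/e…i/ gap (V3→V4): /bfhj/ — longest licit onset from the right is /hj/, leaving /bf/ as coda.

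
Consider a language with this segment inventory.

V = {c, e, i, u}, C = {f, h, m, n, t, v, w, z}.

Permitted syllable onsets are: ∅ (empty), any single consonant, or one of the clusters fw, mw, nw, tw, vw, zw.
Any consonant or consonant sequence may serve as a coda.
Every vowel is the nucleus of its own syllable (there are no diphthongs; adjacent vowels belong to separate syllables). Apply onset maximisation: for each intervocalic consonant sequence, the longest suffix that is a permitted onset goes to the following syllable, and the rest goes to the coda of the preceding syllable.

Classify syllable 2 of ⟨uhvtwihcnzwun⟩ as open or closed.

Vowels present: u, i, c, u; each is a nucleus, giving 4 syllables.
/u…i/ gap (V1→V2): cluster /hvtw/ — the longest permitted-onset suffix is /tw/; onset = /tw/, preceding coda = /hv/.
/i…c/ gap (V2→V3): /h/ → onset of the next syllable (single consonants are always licit onsets).
/c…u/ gap (V3→V4): /nzw/; trying suffixes from longest down, /zw/ is the first permitted one, so coda /n/ | onset /zw/.
Result: uhv.twi.hcn.zwun.
Syllable 2 is /twi/; it ends in its nucleus with no coda, so it is open.

open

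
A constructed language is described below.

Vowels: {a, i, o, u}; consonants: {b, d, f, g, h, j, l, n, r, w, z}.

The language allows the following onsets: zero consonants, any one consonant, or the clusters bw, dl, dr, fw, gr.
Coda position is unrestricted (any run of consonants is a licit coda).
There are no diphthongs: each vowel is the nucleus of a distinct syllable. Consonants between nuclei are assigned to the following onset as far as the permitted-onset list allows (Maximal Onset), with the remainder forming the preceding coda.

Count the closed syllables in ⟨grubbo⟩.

The vowels are u, o — 2 nuclei, so 2 syllables.
σ1/σ2 boundary: /bb/ — longest licit onset from the right is /b/, leaving /b/ as coda.
Syllabification: grub.bo.
Classifying each syllable: /grub/ (closed), /bo/ (open).
Closed syllables: 1.

1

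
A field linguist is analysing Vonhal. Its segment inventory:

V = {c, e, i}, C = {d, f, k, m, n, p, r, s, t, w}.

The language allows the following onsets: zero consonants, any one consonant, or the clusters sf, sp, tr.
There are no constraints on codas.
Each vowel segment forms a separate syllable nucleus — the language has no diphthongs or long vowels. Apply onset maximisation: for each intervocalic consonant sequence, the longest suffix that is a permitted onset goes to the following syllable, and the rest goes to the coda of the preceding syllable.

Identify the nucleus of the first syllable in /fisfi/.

i

The vowels are i, i — 2 nuclei, so 2 syllables.
The first nucleus (vowel 1 from the left) is /i/.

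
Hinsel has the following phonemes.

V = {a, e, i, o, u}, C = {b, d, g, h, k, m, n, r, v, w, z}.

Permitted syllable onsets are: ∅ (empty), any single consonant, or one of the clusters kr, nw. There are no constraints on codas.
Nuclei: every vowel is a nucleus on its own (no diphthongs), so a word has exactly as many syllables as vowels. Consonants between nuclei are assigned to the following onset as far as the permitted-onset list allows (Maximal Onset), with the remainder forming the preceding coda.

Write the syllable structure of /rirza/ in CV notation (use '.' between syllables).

CVC.CV

Vowels present: i, a; each is a nucleus, giving 2 syllables.
/i…a/ gap (V1→V2): /rz/; trying suffixes from longest down, /z/ is the first permitted one, so coda /r/ | onset /z/.
Syllabification: rir.za.
Mapping each syllable to C/V: /rir/ → CVC, /za/ → CV.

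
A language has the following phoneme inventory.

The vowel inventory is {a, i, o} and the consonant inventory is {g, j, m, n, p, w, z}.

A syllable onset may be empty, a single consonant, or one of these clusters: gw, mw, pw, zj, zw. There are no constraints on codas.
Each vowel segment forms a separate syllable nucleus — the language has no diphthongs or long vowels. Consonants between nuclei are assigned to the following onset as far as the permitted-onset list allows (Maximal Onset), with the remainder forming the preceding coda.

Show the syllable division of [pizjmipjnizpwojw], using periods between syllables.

The vowels are i, i, i, o — 4 nuclei, so 4 syllables.
Between /i/ (V1) and /i/ (V2): cluster /zjm/ — the longest permitted-onset suffix is /m/; onset = /m/, preceding coda = /zj/.
Between /i/ (V2) and /i/ (V3): /pjn/ — longest licit onset from the right is /n/, leaving /pj/ as coda.
Between /i/ (V3) and /o/ (V4): cluster /zpw/ — the longest permitted-onset suffix is /pw/; onset = /pw/, preceding coda = /z/.

pizj.mipj.niz.pwojw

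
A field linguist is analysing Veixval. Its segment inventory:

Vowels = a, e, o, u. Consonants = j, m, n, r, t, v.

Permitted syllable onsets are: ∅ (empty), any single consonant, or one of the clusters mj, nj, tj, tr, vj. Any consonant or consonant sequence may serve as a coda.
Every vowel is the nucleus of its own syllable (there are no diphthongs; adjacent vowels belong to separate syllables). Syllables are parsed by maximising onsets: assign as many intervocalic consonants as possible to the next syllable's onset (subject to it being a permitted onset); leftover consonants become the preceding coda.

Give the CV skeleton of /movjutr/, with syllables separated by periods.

CV.CCVCC

Nuclei (vowels): o, u → 2 syllables.
V1 /o/ – V2 /u/: /vj/ is a licit onset in full, so it all attaches to the next syllable.
So the parse is mo.vjutr.
Mapping each syllable to C/V: /mo/ → CV, /vjutr/ → CCVCC.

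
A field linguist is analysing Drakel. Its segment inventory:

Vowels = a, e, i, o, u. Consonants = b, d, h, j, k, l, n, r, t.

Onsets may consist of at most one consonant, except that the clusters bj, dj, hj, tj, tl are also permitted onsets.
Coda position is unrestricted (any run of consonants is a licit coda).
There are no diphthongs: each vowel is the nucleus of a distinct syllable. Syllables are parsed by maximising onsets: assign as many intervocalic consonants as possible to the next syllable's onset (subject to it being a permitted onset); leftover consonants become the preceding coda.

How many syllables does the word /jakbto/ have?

Nuclei (vowels): a, o → 2 syllables.

2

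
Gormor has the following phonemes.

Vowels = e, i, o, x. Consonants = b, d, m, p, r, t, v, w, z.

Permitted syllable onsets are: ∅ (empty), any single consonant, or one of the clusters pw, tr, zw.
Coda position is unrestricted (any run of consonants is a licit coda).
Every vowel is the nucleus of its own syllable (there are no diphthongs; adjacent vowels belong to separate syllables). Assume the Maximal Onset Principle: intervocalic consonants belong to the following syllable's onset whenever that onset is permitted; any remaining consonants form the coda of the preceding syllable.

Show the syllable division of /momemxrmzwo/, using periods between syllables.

The vowels are o, e, x, o — 4 nuclei, so 4 syllables.
σ1/σ2 boundary: /m/ is a single consonant, so it becomes the next onset.
σ2/σ3 boundary: /m/ is a single consonant, so it becomes the next onset.
σ3/σ4 boundary: /rmzw/; trying suffixes from longest down, /zw/ is the first permitted one, so coda /rm/ | onset /zw/.

mo.me.mxrm.zwo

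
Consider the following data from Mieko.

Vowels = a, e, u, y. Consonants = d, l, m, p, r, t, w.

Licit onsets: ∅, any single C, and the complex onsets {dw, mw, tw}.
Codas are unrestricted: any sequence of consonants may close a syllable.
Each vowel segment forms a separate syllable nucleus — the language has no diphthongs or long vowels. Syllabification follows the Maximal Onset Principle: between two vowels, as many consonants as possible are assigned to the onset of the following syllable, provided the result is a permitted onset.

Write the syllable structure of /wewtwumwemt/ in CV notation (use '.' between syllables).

Vowels present: e, u, e; each is a nucleus, giving 3 syllables.
/e…u/ gap (V1→V2): /wtw/; trying suffixes from longest down, /tw/ is the first permitted one, so coda /w/ | onset /tw/.
/u…e/ gap (V2→V3): cluster /mw/ — /mw/ is itself a permitted onset, so the whole cluster goes right; preceding coda = ∅.
So the parse is wew.twu.mwemt.
Mapping each syllable to C/V: /wew/ → CVC, /twu/ → CCV, /mwemt/ → CCVCC.

CVC.CCV.CCVCC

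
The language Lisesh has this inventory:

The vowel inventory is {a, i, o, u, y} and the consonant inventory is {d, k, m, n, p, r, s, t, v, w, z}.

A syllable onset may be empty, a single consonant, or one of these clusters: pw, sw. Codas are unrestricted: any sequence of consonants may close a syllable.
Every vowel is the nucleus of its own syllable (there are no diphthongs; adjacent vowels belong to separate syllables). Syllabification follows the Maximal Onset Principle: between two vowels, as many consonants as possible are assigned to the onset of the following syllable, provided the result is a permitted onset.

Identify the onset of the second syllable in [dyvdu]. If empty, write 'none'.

d

The vowels are y, u — 2 nuclei, so 2 syllables.
V1 /y/ – V2 /u/: cluster /vd/ — the longest permitted-onset suffix is /d/; onset = /d/, preceding coda = /v/.
Syllabification: dyv.du.
Syllable 2 is /du/: onset /d/, nucleus /u/, coda ∅.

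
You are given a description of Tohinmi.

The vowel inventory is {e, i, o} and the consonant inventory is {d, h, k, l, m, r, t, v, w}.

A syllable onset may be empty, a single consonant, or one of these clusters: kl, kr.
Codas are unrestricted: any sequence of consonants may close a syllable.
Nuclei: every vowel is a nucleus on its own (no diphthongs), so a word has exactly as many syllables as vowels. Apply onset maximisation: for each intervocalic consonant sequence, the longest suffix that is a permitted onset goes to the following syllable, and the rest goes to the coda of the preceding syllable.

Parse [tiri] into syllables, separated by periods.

ti.ri

Nuclei (vowels): i, i → 2 syllables.
σ1/σ2 boundary: /r/ → onset of the next syllable (single consonants are always licit onsets).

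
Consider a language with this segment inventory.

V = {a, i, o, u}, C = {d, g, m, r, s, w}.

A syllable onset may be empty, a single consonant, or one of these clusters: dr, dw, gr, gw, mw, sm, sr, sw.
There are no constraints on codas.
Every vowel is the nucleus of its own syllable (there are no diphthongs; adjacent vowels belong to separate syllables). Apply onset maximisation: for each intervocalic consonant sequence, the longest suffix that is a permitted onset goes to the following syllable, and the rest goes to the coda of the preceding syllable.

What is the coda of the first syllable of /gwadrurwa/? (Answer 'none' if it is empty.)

Nuclei (vowels): a, u, a → 3 syllables.
σ1/σ2 boundary: /dr/ — entire cluster is a permitted onset → onset /dr/, coda ∅.
σ2/σ3 boundary: cluster /rw/ — the longest permitted-onset suffix is /w/; onset = /w/, preceding coda = /r/.
Syllabification: gwa.drur.wa.
Syllable 1 is /gwa/: onset /gw/, nucleus /a/, coda ∅.

none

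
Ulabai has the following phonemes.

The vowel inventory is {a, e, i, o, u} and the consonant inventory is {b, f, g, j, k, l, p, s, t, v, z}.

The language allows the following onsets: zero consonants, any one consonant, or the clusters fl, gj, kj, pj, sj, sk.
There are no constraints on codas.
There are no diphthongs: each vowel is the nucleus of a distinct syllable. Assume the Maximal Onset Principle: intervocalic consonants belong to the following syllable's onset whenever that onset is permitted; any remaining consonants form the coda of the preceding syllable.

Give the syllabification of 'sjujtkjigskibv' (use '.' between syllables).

sjujt.kjig.skibv

The vowels are u, i, i — 3 nuclei, so 3 syllables.
/u…i/ gap (V1→V2): /jtkj/ splits as /jt/ + /kj/ (/kj/ is the longest suffix that is a licit onset).
/i…i/ gap (V2→V3): cluster /gsk/ — the longest permitted-onset suffix is /sk/; onset = /sk/, preceding coda = /g/.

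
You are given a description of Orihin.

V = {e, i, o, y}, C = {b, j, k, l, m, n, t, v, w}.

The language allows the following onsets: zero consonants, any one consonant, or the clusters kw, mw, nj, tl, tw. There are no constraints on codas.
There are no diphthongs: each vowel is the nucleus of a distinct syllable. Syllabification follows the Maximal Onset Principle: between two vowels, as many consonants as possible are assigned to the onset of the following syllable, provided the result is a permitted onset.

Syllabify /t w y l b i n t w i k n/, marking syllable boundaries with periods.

twyl.bin.twikn

Nuclei (vowels): y, i, i → 3 syllables.
σ1/σ2 boundary: /lb/ splits as /l/ + /b/ (/b/ is the longest suffix that is a licit onset).
σ2/σ3 boundary: cluster /ntw/ — the longest permitted-onset suffix is /tw/; onset = /tw/, preceding coda = /n/.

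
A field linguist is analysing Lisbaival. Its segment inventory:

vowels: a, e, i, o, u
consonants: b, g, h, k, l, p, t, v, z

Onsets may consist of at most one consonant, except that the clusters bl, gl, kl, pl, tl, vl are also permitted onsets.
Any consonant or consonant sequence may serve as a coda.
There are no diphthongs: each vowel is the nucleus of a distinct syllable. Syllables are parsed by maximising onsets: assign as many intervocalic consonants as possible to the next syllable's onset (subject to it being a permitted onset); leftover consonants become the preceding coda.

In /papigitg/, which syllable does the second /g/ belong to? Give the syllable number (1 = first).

3

The vowels are a, i, i — 3 nuclei, so 3 syllables.
σ1/σ2 boundary: just /p/ — single C goes to the following onset.
σ2/σ3 boundary: /g/ is a single consonant, so it becomes the next onset.
Result: pa.pi.gitg.
The second /g/ is in the coda of syllable 3 (/gitg/).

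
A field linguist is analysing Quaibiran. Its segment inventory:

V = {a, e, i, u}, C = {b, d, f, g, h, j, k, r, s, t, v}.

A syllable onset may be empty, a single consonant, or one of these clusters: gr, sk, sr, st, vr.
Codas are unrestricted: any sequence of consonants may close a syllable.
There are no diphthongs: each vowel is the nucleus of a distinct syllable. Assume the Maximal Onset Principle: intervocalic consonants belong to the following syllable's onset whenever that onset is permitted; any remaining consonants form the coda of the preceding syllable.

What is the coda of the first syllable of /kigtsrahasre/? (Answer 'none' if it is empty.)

Nuclei (vowels): i, a, a, e → 4 syllables.
σ1/σ2 boundary: cluster /gtsr/ — the longest permitted-onset suffix is /sr/; onset = /sr/, preceding coda = /gt/.
σ2/σ3 boundary: /h/ is a single consonant, so it becomes the next onset.
σ3/σ4 boundary: /sr/ is a licit onset in full, so it all attaches to the next syllable.
Putting it together: kigt.sra.ha.sre.
Syllable 1 is /kigt/: onset /k/, nucleus /i/, coda /gt/.

gt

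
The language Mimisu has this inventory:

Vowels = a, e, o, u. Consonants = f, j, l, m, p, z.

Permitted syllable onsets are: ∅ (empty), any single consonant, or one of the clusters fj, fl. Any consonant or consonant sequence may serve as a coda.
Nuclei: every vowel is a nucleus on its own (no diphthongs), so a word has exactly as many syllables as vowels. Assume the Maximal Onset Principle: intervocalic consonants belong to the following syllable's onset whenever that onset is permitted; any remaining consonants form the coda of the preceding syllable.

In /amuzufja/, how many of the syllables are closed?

0

Vowels present: a, u, u, a; each is a nucleus, giving 4 syllables.
σ1/σ2 boundary: /m/ → onset of the next syllable (single consonants are always licit onsets).
σ2/σ3 boundary: just /z/ — single C goes to the following onset.
σ3/σ4 boundary: /fj/ — entire cluster is a permitted onset → onset /fj/, coda ∅.
Putting it together: a.mu.zu.fja.
Classifying each syllable: /a/ (open), /mu/ (open), /zu/ (open), /fja/ (open).
Closed syllables: 0.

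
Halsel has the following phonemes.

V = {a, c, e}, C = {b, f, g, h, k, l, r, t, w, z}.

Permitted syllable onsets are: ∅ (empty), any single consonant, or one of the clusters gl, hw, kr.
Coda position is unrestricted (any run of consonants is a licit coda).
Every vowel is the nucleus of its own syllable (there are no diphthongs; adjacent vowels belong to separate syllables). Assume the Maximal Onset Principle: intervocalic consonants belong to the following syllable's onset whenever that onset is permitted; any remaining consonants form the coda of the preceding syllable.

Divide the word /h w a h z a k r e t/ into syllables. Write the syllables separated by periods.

hwah.za.kret

Vowels present: a, a, e; each is a nucleus, giving 3 syllables.
V1 /a/ – V2 /a/: /hz/ — longest licit onset from the right is /z/, leaving /h/ as coda.
V2 /a/ – V3 /e/: /kr/ — entire cluster is a permitted onset → onset /kr/, coda ∅.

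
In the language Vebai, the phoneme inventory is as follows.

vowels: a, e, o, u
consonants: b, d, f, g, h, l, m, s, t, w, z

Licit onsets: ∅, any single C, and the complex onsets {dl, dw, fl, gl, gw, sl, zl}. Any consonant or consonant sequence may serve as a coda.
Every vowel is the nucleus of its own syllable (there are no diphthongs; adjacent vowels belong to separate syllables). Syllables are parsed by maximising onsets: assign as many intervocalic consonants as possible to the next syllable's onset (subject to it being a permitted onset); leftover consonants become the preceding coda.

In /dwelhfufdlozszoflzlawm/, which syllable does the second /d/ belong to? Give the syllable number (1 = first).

The vowels are e, u, o, o, a — 5 nuclei, so 5 syllables.
/e…u/ gap (V1→V2): /lhf/ splits as /lh/ + /f/ (/f/ is the longest suffix that is a licit onset).
/u…o/ gap (V2→V3): /fdl/ splits as /f/ + /dl/ (/dl/ is the longest suffix that is a licit onset).
/o…o/ gap (V3→V4): cluster /zsz/ — the longest permitted-onset suffix is /z/; onset = /z/, preceding coda = /zs/.
/o…a/ gap (V4→V5): /flzl/; trying suffixes from longest down, /zl/ is the first permitted one, so coda /fl/ | onset /zl/.
Putting it together: dwelh.fuf.dlozs.zofl.zlawm.
The second /d/ is in the onset of syllable 3 (/dlozs/).

3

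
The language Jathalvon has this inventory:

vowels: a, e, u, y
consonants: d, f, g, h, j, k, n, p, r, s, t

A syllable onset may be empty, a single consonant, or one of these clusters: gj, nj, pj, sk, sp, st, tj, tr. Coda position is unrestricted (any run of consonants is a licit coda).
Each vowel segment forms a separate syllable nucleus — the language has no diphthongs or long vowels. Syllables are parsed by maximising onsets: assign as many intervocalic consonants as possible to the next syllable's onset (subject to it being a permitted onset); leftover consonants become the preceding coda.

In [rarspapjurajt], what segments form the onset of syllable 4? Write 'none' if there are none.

r

The vowels are a, a, u, a — 4 nuclei, so 4 syllables.
σ1/σ2 boundary: /rsp/ splits as /r/ + /sp/ (/sp/ is the longest suffix that is a licit onset).
σ2/σ3 boundary: /pj/ is a licit onset in full, so it all attaches to the next syllable.
σ3/σ4 boundary: just /r/ — single C goes to the following onset.
Putting it together: rar.spa.pju.rajt.
Syllable 4 is /rajt/: onset /r/, nucleus /a/, coda /jt/.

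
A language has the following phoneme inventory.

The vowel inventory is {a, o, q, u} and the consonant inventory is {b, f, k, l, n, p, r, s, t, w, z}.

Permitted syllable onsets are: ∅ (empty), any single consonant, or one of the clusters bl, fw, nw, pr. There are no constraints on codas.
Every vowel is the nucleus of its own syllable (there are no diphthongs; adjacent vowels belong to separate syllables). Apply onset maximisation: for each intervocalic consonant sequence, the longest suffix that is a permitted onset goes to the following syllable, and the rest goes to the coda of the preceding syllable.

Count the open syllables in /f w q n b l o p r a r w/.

1

Vowels present: q, o, a; each is a nucleus, giving 3 syllables.
σ1/σ2 boundary: /nbl/ — longest licit onset from the right is /bl/, leaving /n/ as coda.
σ2/σ3 boundary: cluster /pr/ — /pr/ is itself a permitted onset, so the whole cluster goes right; preceding coda = ∅.
So the parse is fwqn.blo.prarw.
Classifying each syllable: /fwqn/ (closed), /blo/ (open), /prarw/ (closed).
Open syllables: 1.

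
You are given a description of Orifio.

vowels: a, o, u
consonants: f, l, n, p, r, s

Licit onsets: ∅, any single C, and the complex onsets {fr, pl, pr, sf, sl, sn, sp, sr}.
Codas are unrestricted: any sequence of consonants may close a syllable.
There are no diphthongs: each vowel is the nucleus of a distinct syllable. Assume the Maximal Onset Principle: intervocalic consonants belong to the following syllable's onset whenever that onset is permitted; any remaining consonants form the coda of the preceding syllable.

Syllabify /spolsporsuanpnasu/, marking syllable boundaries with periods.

Nuclei (vowels): o, o, u, a, a, u → 6 syllables.
σ1/σ2 boundary: /lsp/ — longest licit onset from the right is /sp/, leaving /l/ as coda.
σ2/σ3 boundary: /rs/ splits as /r/ + /s/ (/s/ is the longest suffix that is a licit onset).
σ3/σ4 boundary: hiatus — the boundary sits between the two vowels.
σ4/σ5 boundary: /npn/; trying suffixes from longest down, /n/ is the first permitted one, so coda /np/ | onset /n/.
σ5/σ6 boundary: /s/ is a single consonant, so it becomes the next onset.

spol.spor.su.anp.na.su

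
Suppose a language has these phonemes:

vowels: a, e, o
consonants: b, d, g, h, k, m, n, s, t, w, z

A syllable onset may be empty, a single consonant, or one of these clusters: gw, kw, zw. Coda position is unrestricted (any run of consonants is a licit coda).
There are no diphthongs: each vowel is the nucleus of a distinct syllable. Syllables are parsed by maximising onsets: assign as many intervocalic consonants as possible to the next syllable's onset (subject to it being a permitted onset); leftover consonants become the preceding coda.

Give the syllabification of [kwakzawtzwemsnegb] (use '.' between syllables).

kwak.zawt.zwems.negb

Vowels present: a, a, e, e; each is a nucleus, giving 4 syllables.
Between /a/ (V1) and /a/ (V2): cluster /kz/ — the longest permitted-onset suffix is /z/; onset = /z/, preceding coda = /k/.
Between /a/ (V2) and /e/ (V3): /wtzw/; trying suffixes from longest down, /zw/ is the first permitted one, so coda /wt/ | onset /zw/.
Between /e/ (V3) and /e/ (V4): cluster /msn/ — the longest permitted-onset suffix is /n/; onset = /n/, preceding coda = /ms/.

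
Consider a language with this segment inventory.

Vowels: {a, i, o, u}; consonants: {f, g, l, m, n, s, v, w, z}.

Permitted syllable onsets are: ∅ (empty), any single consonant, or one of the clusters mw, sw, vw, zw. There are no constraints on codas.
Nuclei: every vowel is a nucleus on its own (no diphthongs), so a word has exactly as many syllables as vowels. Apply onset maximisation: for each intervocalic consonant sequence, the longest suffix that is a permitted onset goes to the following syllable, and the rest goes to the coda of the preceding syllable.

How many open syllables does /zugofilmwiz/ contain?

Nuclei (vowels): u, o, i, i → 4 syllables.
/u…o/ gap (V1→V2): /g/ → onset of the next syllable (single consonants are always licit onsets).
/o…i/ gap (V2→V3): /f/ → onset of the next syllable (single consonants are always licit onsets).
/i…i/ gap (V3→V4): /lmw/; trying suffixes from longest down, /mw/ is the first permitted one, so coda /l/ | onset /mw/.
So the parse is zu.go.fil.mwiz.
Classifying each syllable: /zu/ (open), /go/ (open), /fil/ (closed), /mwiz/ (closed).
Open syllables: 2.

2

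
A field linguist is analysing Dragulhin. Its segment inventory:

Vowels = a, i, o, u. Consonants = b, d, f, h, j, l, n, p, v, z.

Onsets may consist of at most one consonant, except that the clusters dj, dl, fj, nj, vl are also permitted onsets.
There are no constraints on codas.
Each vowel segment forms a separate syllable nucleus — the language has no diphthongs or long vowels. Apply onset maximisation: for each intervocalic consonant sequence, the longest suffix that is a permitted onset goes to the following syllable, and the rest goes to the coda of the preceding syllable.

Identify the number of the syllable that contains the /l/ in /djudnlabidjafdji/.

2

Vowels present: u, a, i, a, i; each is a nucleus, giving 5 syllables.
V1 /u/ – V2 /a/: /dnl/ — longest licit onset from the right is /l/, leaving /dn/ as coda.
V2 /a/ – V3 /i/: just /b/ — single C goes to the following onset.
V3 /i/ – V4 /a/: /dj/ is a licit onset in full, so it all attaches to the next syllable.
V4 /a/ – V5 /i/: cluster /fdj/ — the longest permitted-onset suffix is /dj/; onset = /dj/, preceding coda = /f/.
Syllabification: djudn.la.bi.djaf.dji.
The /l/ is in the onset of syllable 2 (/la/).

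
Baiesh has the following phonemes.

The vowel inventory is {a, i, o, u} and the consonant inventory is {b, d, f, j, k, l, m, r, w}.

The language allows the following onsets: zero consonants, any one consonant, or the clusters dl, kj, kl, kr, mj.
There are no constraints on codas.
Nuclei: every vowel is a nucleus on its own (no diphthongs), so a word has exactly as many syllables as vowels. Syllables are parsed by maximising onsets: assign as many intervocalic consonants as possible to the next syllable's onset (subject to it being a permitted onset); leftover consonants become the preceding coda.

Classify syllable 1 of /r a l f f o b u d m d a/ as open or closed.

closed

The vowels are a, o, u, a — 4 nuclei, so 4 syllables.
/a…o/ gap (V1→V2): /lff/ splits as /lf/ + /f/ (/f/ is the longest suffix that is a licit onset).
/o…u/ gap (V2→V3): /b/ → onset of the next syllable (single consonants are always licit onsets).
/u…a/ gap (V3→V4): /dmd/ — longest licit onset from the right is /d/, leaving /dm/ as coda.
So the parse is ralf.fo.budm.da.
Syllable 1 is /ralf/ with coda /lf/, so it is closed.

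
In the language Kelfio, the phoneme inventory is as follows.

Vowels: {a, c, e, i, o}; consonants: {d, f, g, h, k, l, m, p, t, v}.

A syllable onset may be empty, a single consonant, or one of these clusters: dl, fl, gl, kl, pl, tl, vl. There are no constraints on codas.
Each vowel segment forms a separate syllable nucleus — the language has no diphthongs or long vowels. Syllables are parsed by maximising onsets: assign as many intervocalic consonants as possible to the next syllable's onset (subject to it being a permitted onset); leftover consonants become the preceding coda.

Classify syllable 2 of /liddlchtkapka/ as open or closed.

closed

The vowels are i, c, a, a — 4 nuclei, so 4 syllables.
σ1/σ2 boundary: cluster /ddl/ — the longest permitted-onset suffix is /dl/; onset = /dl/, preceding coda = /d/.
σ2/σ3 boundary: /htk/; trying suffixes from longest down, /k/ is the first permitted one, so coda /ht/ | onset /k/.
σ3/σ4 boundary: /pk/ splits as /p/ + /k/ (/k/ is the longest suffix that is a licit onset).
Result: lid.dlcht.kap.ka.
Syllable 2 is /dlcht/ with coda /ht/, so it is closed.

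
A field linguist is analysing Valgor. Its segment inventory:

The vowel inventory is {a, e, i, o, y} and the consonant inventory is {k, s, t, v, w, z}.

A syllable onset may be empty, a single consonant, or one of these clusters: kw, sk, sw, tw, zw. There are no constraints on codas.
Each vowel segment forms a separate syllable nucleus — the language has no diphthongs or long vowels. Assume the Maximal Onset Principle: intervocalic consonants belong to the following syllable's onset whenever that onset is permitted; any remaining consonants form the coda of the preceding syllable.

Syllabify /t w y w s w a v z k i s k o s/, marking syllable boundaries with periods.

The vowels are y, a, i, o — 4 nuclei, so 4 syllables.
Between /y/ (V1) and /a/ (V2): /wsw/; trying suffixes from longest down, /sw/ is the first permitted one, so coda /w/ | onset /sw/.
Between /a/ (V2) and /i/ (V3): /vzk/ — longest licit onset from the right is /k/, leaving /vz/ as coda.
Between /i/ (V3) and /o/ (V4): cluster /sk/ — /sk/ is itself a permitted onset, so the whole cluster goes right; preceding coda = ∅.

twyw.swavz.ki.skos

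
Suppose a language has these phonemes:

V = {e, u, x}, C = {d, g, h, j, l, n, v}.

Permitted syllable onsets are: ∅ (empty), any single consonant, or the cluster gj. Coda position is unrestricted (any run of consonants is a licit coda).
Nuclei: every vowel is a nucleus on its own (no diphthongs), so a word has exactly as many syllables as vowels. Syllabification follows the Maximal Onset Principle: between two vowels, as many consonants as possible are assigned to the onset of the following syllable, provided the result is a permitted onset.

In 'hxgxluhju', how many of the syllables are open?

3

Vowels present: x, x, u, u; each is a nucleus, giving 4 syllables.
/x…x/ gap (V1→V2): /g/ is a single consonant, so it becomes the next onset.
/x…u/ gap (V2→V3): /l/ is a single consonant, so it becomes the next onset.
/u…u/ gap (V3→V4): /hj/; trying suffixes from longest down, /j/ is the first permitted one, so coda /h/ | onset /j/.
Syllabification: hx.gx.luh.ju.
Classifying each syllable: /hx/ (open), /gx/ (open), /luh/ (closed), /ju/ (open).
Open syllables: 3.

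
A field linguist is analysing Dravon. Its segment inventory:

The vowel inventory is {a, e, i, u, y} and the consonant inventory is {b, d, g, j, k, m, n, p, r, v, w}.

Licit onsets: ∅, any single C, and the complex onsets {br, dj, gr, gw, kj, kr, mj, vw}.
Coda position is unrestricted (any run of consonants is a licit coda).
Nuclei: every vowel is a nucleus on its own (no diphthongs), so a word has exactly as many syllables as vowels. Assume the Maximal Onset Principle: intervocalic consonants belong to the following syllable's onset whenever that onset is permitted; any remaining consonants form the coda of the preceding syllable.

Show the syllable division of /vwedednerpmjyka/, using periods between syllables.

The vowels are e, e, e, y, a — 5 nuclei, so 5 syllables.
V1 /e/ – V2 /e/: just /d/ — single C goes to the following onset.
V2 /e/ – V3 /e/: /dn/; trying suffixes from longest down, /n/ is the first permitted one, so coda /d/ | onset /n/.
V3 /e/ – V4 /y/: /rpmj/ — longest licit onset from the right is /mj/, leaving /rp/ as coda.
V4 /y/ – V5 /a/: /k/ is a single consonant, so it becomes the next onset.

vwe.ded.nerp.mjy.ka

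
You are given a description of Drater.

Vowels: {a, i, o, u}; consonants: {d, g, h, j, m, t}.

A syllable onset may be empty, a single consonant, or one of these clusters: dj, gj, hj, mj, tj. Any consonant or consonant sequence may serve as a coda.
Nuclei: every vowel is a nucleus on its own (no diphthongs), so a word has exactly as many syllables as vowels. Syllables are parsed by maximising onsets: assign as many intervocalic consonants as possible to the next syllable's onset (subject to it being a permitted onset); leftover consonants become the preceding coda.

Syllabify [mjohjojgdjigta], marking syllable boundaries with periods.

Vowels present: o, o, i, a; each is a nucleus, giving 4 syllables.
V1 /o/ – V2 /o/: cluster /hj/ — /hj/ is itself a permitted onset, so the whole cluster goes right; preceding coda = ∅.
V2 /o/ – V3 /i/: /jgdj/; trying suffixes from longest down, /dj/ is the first permitted one, so coda /jg/ | onset /dj/.
V3 /i/ – V4 /a/: /gt/ splits as /g/ + /t/ (/t/ is the longest suffix that is a licit onset).

mjo.hjojg.djig.ta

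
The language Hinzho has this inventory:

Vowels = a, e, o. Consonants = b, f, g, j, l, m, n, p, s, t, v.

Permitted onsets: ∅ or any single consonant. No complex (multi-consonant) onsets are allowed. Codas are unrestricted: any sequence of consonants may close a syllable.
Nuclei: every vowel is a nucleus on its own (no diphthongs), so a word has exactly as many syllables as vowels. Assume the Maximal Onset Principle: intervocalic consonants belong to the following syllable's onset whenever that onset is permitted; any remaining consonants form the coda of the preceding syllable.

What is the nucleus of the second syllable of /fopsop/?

o

Vowels present: o, o; each is a nucleus, giving 2 syllables.
The second nucleus (vowel 2 from the left) is /o/.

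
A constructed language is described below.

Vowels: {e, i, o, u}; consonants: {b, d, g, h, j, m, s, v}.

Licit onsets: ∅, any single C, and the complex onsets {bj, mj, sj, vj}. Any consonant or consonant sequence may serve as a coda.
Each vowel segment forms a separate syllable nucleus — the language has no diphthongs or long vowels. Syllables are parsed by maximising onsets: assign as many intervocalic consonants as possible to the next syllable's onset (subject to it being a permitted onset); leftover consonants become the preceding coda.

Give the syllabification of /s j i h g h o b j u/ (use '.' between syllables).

Nuclei (vowels): i, o, u → 3 syllables.
σ1/σ2 boundary: /hgh/ — longest licit onset from the right is /h/, leaving /hg/ as coda.
σ2/σ3 boundary: /bj/ is a licit onset in full, so it all attaches to the next syllable.

sjihg.ho.bju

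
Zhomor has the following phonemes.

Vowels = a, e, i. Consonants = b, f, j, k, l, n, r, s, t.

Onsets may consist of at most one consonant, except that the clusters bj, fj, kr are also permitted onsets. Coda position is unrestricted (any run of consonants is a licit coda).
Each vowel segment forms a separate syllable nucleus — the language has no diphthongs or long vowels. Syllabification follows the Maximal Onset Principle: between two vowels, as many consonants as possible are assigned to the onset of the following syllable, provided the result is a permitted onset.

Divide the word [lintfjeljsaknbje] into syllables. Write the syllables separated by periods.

lint.fjelj.sakn.bje

Vowels present: i, e, a, e; each is a nucleus, giving 4 syllables.
σ1/σ2 boundary: /ntfj/ — longest licit onset from the right is /fj/, leaving /nt/ as coda.
σ2/σ3 boundary: /ljs/ — longest licit onset from the right is /s/, leaving /lj/ as coda.
σ3/σ4 boundary: /knbj/; trying suffixes from longest down, /bj/ is the first permitted one, so coda /kn/ | onset /bj/.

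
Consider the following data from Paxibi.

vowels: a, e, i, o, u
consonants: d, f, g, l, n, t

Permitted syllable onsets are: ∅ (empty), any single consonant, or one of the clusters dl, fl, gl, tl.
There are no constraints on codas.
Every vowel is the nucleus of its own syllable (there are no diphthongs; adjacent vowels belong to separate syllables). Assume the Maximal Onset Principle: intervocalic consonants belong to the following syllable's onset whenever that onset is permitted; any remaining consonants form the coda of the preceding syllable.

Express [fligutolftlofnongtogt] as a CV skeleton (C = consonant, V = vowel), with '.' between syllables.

Vowels present: i, u, o, o, o, o; each is a nucleus, giving 6 syllables.
σ1/σ2 boundary: just /g/ — single C goes to the following onset.
σ2/σ3 boundary: just /t/ — single C goes to the following onset.
σ3/σ4 boundary: /lftl/ splits as /lf/ + /tl/ (/tl/ is the longest suffix that is a licit onset).
σ4/σ5 boundary: /fn/ splits as /f/ + /n/ (/n/ is the longest suffix that is a licit onset).
σ5/σ6 boundary: /ngt/ splits as /ng/ + /t/ (/t/ is the longest suffix that is a licit onset).
So the parse is fli.gu.tolf.tlof.nong.togt.
Mapping each syllable to C/V: /fli/ → CCV, /gu/ → CV, /tolf/ → CVCC, /tlof/ → CCVC, /nong/ → CVCC, /togt/ → CVCC.

CCV.CV.CVCC.CCVC.CVCC.CVCC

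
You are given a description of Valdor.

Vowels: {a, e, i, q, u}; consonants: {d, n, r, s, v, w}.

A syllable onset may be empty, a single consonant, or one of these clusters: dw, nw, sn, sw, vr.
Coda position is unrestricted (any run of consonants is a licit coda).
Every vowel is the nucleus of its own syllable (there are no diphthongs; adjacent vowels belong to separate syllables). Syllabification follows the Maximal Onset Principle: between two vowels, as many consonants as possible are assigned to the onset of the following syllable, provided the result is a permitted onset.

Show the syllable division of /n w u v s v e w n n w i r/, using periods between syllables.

Vowels present: u, e, i; each is a nucleus, giving 3 syllables.
Between /u/ (V1) and /e/ (V2): /vsv/ splits as /vs/ + /v/ (/v/ is the longest suffix that is a licit onset).
Between /e/ (V2) and /i/ (V3): cluster /wnnw/ — the longest permitted-onset suffix is /nw/; onset = /nw/, preceding coda = /wn/.

nwuvs.vewn.nwir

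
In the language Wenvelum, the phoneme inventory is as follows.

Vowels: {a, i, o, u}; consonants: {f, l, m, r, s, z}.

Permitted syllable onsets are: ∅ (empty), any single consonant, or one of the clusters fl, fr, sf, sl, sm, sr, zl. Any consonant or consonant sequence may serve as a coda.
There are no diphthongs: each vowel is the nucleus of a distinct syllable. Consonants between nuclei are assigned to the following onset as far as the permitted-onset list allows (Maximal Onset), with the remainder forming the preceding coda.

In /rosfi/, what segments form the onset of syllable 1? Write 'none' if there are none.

Nuclei (vowels): o, i → 2 syllables.
V1 /o/ – V2 /i/: /sf/ — entire cluster is a permitted onset → onset /sf/, coda ∅.
Result: ro.sfi.
Syllable 1 is /ro/: onset /r/, nucleus /o/, coda ∅.

r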